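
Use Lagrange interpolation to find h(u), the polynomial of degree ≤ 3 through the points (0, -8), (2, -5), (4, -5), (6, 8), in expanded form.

h(u) = (1/3)u^3 - (19/8)u^2 + (59/12)u - 8

Build the Lagrange basis polynomials:
L_0(u) = (u - 2)(u - 4)(u - 6) / [-48] = -(1/48)u^3 + (1/4)u^2 - (11/12)u + 1
L_1(u) = u(u - 4)(u - 6) / [16] = (1/16)u^3 - (5/8)u^2 + (3/2)u
L_2(u) = u(u - 2)(u - 6) / [-16] = -(1/16)u^3 + (1/2)u^2 - (3/4)u
L_3(u) = u(u - 2)(u - 4) / [48] = (1/48)u^3 - (1/8)u^2 + (1/6)u
h(u) = (-8)·L_0 + (-5)·L_1 + (-5)·L_2 + 8·L_3
  (-8)·L_0(u) = (1/6)u^3 - 2u^2 + (22/3)u - 8
  (-5)·L_1(u) = -(5/16)u^3 + (25/8)u^2 - (15/2)u
  (-5)·L_2(u) = (5/16)u^3 - (5/2)u^2 + (15/4)u
  8·L_3(u) = (1/6)u^3 - u^2 + (4/3)u
Adding term by term: (1/3)u^3 - (19/8)u^2 + (59/12)u - 8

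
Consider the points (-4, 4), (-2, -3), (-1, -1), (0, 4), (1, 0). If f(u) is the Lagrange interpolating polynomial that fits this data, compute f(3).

-129

L_0(3) = (5)·(4)·(3)·(2)/[(-2)·(-3)·(-4)·(-5)] = 1
L_1(3) = (7)·(4)·(3)·(2)/[(2)·(-1)·(-2)·(-3)] = -14
L_2(3) = (7)·(5)·(3)·(2)/[(3)·(1)·(-1)·(-2)] = 35
L_3(3) = (7)·(5)·(4)·(2)/[(4)·(2)·(1)·(-1)] = -35
L_4(3) = (7)·(5)·(4)·(3)/[(5)·(3)·(2)·(1)] = 14
Sum: 4·(1) + (-3)·(-14) + (-1)·(35) + 4·(-35) + 0 = -129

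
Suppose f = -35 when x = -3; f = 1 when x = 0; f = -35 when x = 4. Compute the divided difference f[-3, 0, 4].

f[-3,0] = (1 - (-35)) / (0 - (-3)) = 12
f[0,4] = (-35 - 1) / (4 - 0) = -9
f[-3,0,4] = (-9 - 12) / (4 - (-3)) = -3

-3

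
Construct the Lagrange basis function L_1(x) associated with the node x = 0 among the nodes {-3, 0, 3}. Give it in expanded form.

L_1(x) = (x + 3)(x - 3) / [(3)·(-3)]
       = (x^2 - 9) / (-9)

L_1(x) = -(1/9)x^2 + 1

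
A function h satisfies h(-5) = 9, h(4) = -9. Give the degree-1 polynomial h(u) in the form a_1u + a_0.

h(u) = -2u - 1

Build the Lagrange basis polynomials:
L_0(u) = (u - 4) / [-9] = -(1/9)u + 4/9
L_1(u) = (u + 5) / [9] = (1/9)u + 5/9
h(u) = 9·L_0 + (-9)·L_1
  9·L_0(u) = -u + 4
  (-9)·L_1(u) = -u - 5
Adding term by term: -2u - 1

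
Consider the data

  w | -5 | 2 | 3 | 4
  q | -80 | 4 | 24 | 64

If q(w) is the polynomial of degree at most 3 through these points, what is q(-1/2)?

Using Newton's divided-difference form:
q[-5,2] = (4 - (-80)) / (2 - (-5)) = 12
q[2,3] = (24 - 4) / (3 - 2) = 20
q[3,4] = (64 - 24) / (4 - 3) = 40
q[-5,2,3] = (20 - 12) / (3 - (-5)) = 1
q[2,3,4] = (40 - 20) / (4 - 2) = 10
q[-5,2,3,4] = (10 - 1) / (4 - (-5)) = 1
q(-1/2) = -80 + 12·(9/2) + 1·(9/2)·(-5/2) + 1·(9/2)·(-5/2)·(-7/2) = 17/8

17/8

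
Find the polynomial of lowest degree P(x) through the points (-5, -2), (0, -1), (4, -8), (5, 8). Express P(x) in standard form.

L_0(x) = x(x - 4)(x - 5) / [-450] = -(1/450)x^3 + (1/50)x^2 - (2/45)x
L_1(x) = (x + 5)(x - 4)(x - 5) / [100] = (1/100)x^3 - (1/25)x^2 - (1/4)x + 1
L_2(x) = (x + 5)x(x - 5) / [-36] = -(1/36)x^3 + (25/36)x
L_3(x) = (x + 5)x(x - 4) / [50] = (1/50)x^3 + (1/50)x^2 - (2/5)x
P(x) = (-2)·L_0 + (-1)·L_1 + (-8)·L_2 + 8·L_3
  (-2)·L_0(x) = (1/225)x^3 - (1/25)x^2 + (4/45)x
  (-1)·L_1(x) = -(1/100)x^3 + (1/25)x^2 + (1/4)x - 1
  (-8)·L_2(x) = (2/9)x^3 - (50/9)x
  8·L_3(x) = (4/25)x^3 + (4/25)x^2 - (16/5)x
Adding term by term: (113/300)x^3 + (4/25)x^2 - (101/12)x - 1

P(x) = (113/300)x^3 + (4/25)x^2 - (101/12)x - 1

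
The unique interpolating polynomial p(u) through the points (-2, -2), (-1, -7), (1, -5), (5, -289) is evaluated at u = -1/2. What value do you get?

Using Newton's divided-difference form:
p[-2,-1] = (-7 - (-2)) / (-1 - (-2)) = -5
p[-1,1] = (-5 - (-7)) / (1 - (-1)) = 1
p[1,5] = (-289 - (-5)) / (5 - 1) = -71
p[-2,-1,1] = (1 - (-5)) / (1 - (-2)) = 2
p[-1,1,5] = (-71 - 1) / (5 - (-1)) = -12
p[-2,-1,1,5] = (-12 - 2) / (5 - (-2)) = -2
p(-1/2) = -2 + (-5)·(3/2) + 2·(3/2)·(1/2) + (-2)·(3/2)·(1/2)·(-3/2) = -23/4

-23/4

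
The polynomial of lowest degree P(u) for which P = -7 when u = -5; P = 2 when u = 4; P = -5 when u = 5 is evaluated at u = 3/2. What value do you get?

Using Newton's divided-difference form:
P[-5,4] = (2 - (-7)) / (4 - (-5)) = 1
P[4,5] = (-5 - 2) / (5 - 4) = -7
P[-5,4,5] = (-7 - 1) / (5 - (-5)) = -4/5
P(3/2) = -7 + 1·(13/2) + (-4/5)·(13/2)·(-5/2) = 25/2

25/2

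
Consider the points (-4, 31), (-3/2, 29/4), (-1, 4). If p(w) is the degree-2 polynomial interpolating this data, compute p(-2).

11

L_0(-2) = (-1/2)·(-1)/[(-5/2)·(-3)] = 1/15
L_1(-2) = (2)·(-1)/[(5/2)·(-1/2)] = 8/5
L_2(-2) = (2)·(-1/2)/[(3)·(1/2)] = -2/3
Sum: 31·(1/15) + 29/4·(8/5) + 4·(-2/3) = 11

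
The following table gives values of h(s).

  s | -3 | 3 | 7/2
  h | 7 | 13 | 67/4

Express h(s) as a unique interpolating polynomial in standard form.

Newton's divided differences:
h[-3,3] = (13 - 7) / (3 - (-3)) = 1
h[3,7/2] = (67/4 - 13) / (7/2 - 3) = 15/2
h[-3,3,7/2] = (15/2 - 1) / (7/2 - (-3)) = 1
h(s) = 7 + 1·(s + 3) + 1·(s + 3)(s - 3)
Expanding: h(s) = s^2 + s + 1

h(s) = s^2 + s + 1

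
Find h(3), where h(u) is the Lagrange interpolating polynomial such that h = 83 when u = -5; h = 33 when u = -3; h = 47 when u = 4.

27

Evaluate each Lagrange basis at u = 3:
L_0(3) = (6)·(-1)/[(-2)·(-9)] = -1/3
L_1(3) = (8)·(-1)/[(2)·(-7)] = 4/7
L_2(3) = (8)·(6)/[(9)·(7)] = 16/21
Sum: 83·(-1/3) + 33·(4/7) + 47·(16/21) = 27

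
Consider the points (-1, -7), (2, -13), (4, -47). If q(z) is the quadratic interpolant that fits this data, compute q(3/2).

L_0(3/2) = (-1/2)·(-5/2)/[(-3)·(-5)] = 1/12
L_1(3/2) = (5/2)·(-5/2)/[(3)·(-2)] = 25/24
L_2(3/2) = (5/2)·(-1/2)/[(5)·(2)] = -1/8
Sum: (-7)·(1/12) + (-13)·(25/24) + (-47)·(-1/8) = -33/4

-33/4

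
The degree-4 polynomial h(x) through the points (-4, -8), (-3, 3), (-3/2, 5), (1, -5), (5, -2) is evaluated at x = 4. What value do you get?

-7811/1300

L_0(4) = (7)·(11/2)·(3)·(-1)/[(-1)·(-5/2)·(-5)·(-9)] = -77/75
L_1(4) = (8)·(11/2)·(3)·(-1)/[(1)·(-3/2)·(-4)·(-8)] = 11/4
L_2(4) = (8)·(7)·(3)·(-1)/[(5/2)·(3/2)·(-5/2)·(-13/2)] = -896/325
L_3(4) = (8)·(7)·(11/2)·(-1)/[(5)·(4)·(5/2)·(-4)] = 77/50
L_4(4) = (8)·(7)·(11/2)·(3)/[(9)·(8)·(13/2)·(4)] = 77/156
Sum: (-8)·(-77/75) + 3·(11/4) + 5·(-896/325) + (-5)·(77/50) + (-2)·(77/156) = -7811/1300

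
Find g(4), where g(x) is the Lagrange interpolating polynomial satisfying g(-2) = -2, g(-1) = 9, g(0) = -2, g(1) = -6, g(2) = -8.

Evaluate each Lagrange basis at x = 4:
L_0(4) = (5)·(4)·(3)·(2)/[(-1)·(-2)·(-3)·(-4)] = 5
L_1(4) = (6)·(4)·(3)·(2)/[(1)·(-1)·(-2)·(-3)] = -24
L_2(4) = (6)·(5)·(3)·(2)/[(2)·(1)·(-1)·(-2)] = 45
L_3(4) = (6)·(5)·(4)·(2)/[(3)·(2)·(1)·(-1)] = -40
L_4(4) = (6)·(5)·(4)·(3)/[(4)·(3)·(2)·(1)] = 15
Sum: (-2)·(5) + 9·(-24) + (-2)·(45) + (-6)·(-40) + (-8)·(15) = -196

-196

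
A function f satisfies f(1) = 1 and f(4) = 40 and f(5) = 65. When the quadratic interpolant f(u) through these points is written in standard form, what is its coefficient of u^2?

3

The leading coefficient equals the top divided difference f[1,4,5].
f[1,4] = (40 - 1) / (4 - 1) = 13
f[4,5] = (65 - 40) / (5 - 4) = 25
f[1,4,5] = (25 - 13) / (5 - 1) = 3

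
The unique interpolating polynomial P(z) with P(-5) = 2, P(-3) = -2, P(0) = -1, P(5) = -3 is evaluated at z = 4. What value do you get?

Evaluate each Lagrange basis at z = 4:
L_0(4) = (7)·(4)·(-1)/[(-2)·(-5)·(-10)] = 7/25
L_1(4) = (9)·(4)·(-1)/[(2)·(-3)·(-8)] = -3/4
L_2(4) = (9)·(7)·(-1)/[(5)·(3)·(-5)] = 21/25
L_3(4) = (9)·(7)·(4)/[(10)·(8)·(5)] = 63/100
Sum: 2·(7/25) + (-2)·(-3/4) + (-1)·(21/25) + (-3)·(63/100) = -67/100

-67/100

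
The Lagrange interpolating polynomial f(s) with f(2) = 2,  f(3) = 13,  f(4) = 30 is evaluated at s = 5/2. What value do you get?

27/4

Evaluate each Lagrange basis at s = 5/2:
L_0(5/2) = (-1/2)·(-3/2)/[(-1)·(-2)] = 3/8
L_1(5/2) = (1/2)·(-3/2)/[(1)·(-1)] = 3/4
L_2(5/2) = (1/2)·(-1/2)/[(2)·(1)] = -1/8
Sum: 2·(3/8) + 13·(3/4) + 30·(-1/8) = 27/4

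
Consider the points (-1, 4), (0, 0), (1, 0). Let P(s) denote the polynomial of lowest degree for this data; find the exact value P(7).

Using Newton's divided-difference form:
P[-1,0] = (0 - 4) / (0 - (-1)) = -4
P[0,1] = (0 - 0) / (1 - 0) = 0
P[-1,0,1] = (0 - (-4)) / (1 - (-1)) = 2
P(7) = 4 + (-4)·(8) + 2·(8)·(7) = 84

84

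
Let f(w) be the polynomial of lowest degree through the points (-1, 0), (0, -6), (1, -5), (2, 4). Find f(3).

22

Using Newton's divided-difference form:
f[-1,0] = (-6 - 0) / (0 - (-1)) = -6
f[0,1] = (-5 - (-6)) / (1 - 0) = 1
f[1,2] = (4 - (-5)) / (2 - 1) = 9
f[-1,0,1] = (1 - (-6)) / (1 - (-1)) = 7/2
f[0,1,2] = (9 - 1) / (2 - 0) = 4
f[-1,0,1,2] = (4 - 7/2) / (2 - (-1)) = 1/6
f(3) = 0 + (-6)·(4) + (7/2)·(4)·(3) + (1/6)·(4)·(3)·(2) = 22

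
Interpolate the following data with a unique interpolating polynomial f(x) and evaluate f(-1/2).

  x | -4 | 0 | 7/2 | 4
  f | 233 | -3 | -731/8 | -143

-19/8

Evaluate each Lagrange basis at x = -1/2:
L_0(-1/2) = (-1/2)·(-4)·(-9/2)/[(-4)·(-15/2)·(-8)] = 3/80
L_1(-1/2) = (7/2)·(-4)·(-9/2)/[(4)·(-7/2)·(-4)] = 9/8
L_2(-1/2) = (7/2)·(-1/2)·(-9/2)/[(15/2)·(7/2)·(-1/2)] = -3/5
L_3(-1/2) = (7/2)·(-1/2)·(-4)/[(8)·(4)·(1/2)] = 7/16
Sum: 233·(3/80) + (-3)·(9/8) + (-731/8)·(-3/5) + (-143)·(7/16) = -19/8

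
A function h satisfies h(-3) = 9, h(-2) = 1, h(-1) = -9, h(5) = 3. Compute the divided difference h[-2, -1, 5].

12/7

h[-2,-1] = (-9 - 1) / (-1 - (-2)) = -10
h[-1,5] = (3 - (-9)) / (5 - (-1)) = 2
h[-2,-1,5] = (2 - (-10)) / (5 - (-2)) = 12/7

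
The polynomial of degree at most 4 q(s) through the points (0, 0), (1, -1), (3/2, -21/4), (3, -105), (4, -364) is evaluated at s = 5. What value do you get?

L_0(5) = (4)·(7/2)·(2)·(1)/[(-1)·(-3/2)·(-3)·(-4)] = 14/9
L_1(5) = (5)·(7/2)·(2)·(1)/[(1)·(-1/2)·(-2)·(-3)] = -35/3
L_2(5) = (5)·(4)·(2)·(1)/[(3/2)·(1/2)·(-3/2)·(-5/2)] = 128/9
L_3(5) = (5)·(4)·(7/2)·(1)/[(3)·(2)·(3/2)·(-1)] = -70/9
L_4(5) = (5)·(4)·(7/2)·(2)/[(4)·(3)·(5/2)·(1)] = 14/3
Sum: 0 + (-1)·(-35/3) + (-21/4)·(128/9) + (-105)·(-70/9) + (-364)·(14/3) = -945

-945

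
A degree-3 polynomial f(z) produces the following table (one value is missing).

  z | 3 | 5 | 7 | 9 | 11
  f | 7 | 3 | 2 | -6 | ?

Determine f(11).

-31

The 4 known values determine f uniquely (degree ≤ 3).
L_0(11) = (6)·(4)·(2)/[(-2)·(-4)·(-6)] = -1
L_1(11) = (8)·(4)·(2)/[(2)·(-2)·(-4)] = 4
L_2(11) = (8)·(6)·(2)/[(4)·(2)·(-2)] = -6
L_3(11) = (8)·(6)·(4)/[(6)·(4)·(2)] = 4
Sum: 7·(-1) + 3·(4) + 2·(-6) + (-6)·(4) = -31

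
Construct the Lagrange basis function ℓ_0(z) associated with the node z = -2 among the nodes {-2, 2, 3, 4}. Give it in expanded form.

ℓ_0(z) = -(1/120)z^3 + (3/40)z^2 - (13/60)z + 1/5

ℓ_0(z) = (z - 2)(z - 3)(z - 4) / [(-4)·(-5)·(-6)]
       = (z^3 - 9z^2 + 26z - 24) / (-120)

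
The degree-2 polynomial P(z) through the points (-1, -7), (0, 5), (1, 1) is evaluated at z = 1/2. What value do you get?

5

Using Newton's divided-difference form:
P[-1,0] = (5 - (-7)) / (0 - (-1)) = 12
P[0,1] = (1 - 5) / (1 - 0) = -4
P[-1,0,1] = (-4 - 12) / (1 - (-1)) = -8
P(1/2) = -7 + 12·(3/2) + (-8)·(3/2)·(1/2) = 5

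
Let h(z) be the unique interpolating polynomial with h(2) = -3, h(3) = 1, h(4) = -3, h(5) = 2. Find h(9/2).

-43/16

Using Newton's divided-difference form:
h[2,3] = (1 - (-3)) / (3 - 2) = 4
h[3,4] = (-3 - 1) / (4 - 3) = -4
h[4,5] = (2 - (-3)) / (5 - 4) = 5
h[2,3,4] = (-4 - 4) / (4 - 2) = -4
h[3,4,5] = (5 - (-4)) / (5 - 3) = 9/2
h[2,3,4,5] = (9/2 - (-4)) / (5 - 2) = 17/6
h(9/2) = -3 + 4·(5/2) + (-4)·(5/2)·(3/2) + (17/6)·(5/2)·(3/2)·(1/2) = -43/16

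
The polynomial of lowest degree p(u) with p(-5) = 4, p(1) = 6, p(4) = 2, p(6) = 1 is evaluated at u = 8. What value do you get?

928/297

Evaluate each Lagrange basis at u = 8:
L_0(8) = (7)·(4)·(2)/[(-6)·(-9)·(-11)] = -28/297
L_1(8) = (13)·(4)·(2)/[(6)·(-3)·(-5)] = 52/45
L_2(8) = (13)·(7)·(2)/[(9)·(3)·(-2)] = -91/27
L_3(8) = (13)·(7)·(4)/[(11)·(5)·(2)] = 182/55
Sum: 4·(-28/297) + 6·(52/45) + 2·(-91/27) + 1·(182/55) = 928/297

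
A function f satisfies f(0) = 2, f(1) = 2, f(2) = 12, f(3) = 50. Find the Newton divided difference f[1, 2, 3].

14

f[1,2] = (12 - 2) / (2 - 1) = 10
f[2,3] = (50 - 12) / (3 - 2) = 38
f[1,2,3] = (38 - 10) / (3 - 1) = 14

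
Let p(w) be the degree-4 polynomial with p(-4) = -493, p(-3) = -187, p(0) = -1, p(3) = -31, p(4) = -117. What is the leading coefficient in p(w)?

The leading coefficient equals the top divided difference p[-4,-3,0,3,4].
p[-4,-3] = (-187 - (-493)) / (-3 - (-4)) = 306
p[-3,0] = (-1 - (-187)) / (0 - (-3)) = 62
p[0,3] = (-31 - (-1)) / (3 - 0) = -10
p[3,4] = (-117 - (-31)) / (4 - 3) = -86
p[-4,-3,0] = (62 - 306) / (0 - (-4)) = -61
p[-3,0,3] = (-10 - 62) / (3 - (-3)) = -12
p[0,3,4] = (-86 - (-10)) / (4 - 0) = -19
p[-4,-3,0,3] = (-12 - (-61)) / (3 - (-4)) = 7
p[-3,0,3,4] = (-19 - (-12)) / (4 - (-3)) = -1
p[-4,-3,0,3,4] = (-1 - 7) / (4 - (-4)) = -1

-1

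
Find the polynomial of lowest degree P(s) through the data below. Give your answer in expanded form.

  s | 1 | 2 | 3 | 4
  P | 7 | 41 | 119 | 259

P(s) = 3s^3 + 4s^2 + s - 1

Newton's divided differences:
P[1,2] = (41 - 7) / (2 - 1) = 34
P[2,3] = (119 - 41) / (3 - 2) = 78
P[3,4] = (259 - 119) / (4 - 3) = 140
P[1,2,3] = (78 - 34) / (3 - 1) = 22
P[2,3,4] = (140 - 78) / (4 - 2) = 31
P[1,2,3,4] = (31 - 22) / (4 - 1) = 3
P(s) = 7 + 34·(s - 1) + 22·(s - 1)(s - 2) + 3·(s - 1)(s - 2)(s - 3)
Expanding: P(s) = 3s^3 + 4s^2 + s - 1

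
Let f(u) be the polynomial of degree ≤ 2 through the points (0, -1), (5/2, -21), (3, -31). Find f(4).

-57

Evaluate each Lagrange basis at u = 4:
L_0(4) = (3/2)·(1)/[(-5/2)·(-3)] = 1/5
L_1(4) = (4)·(1)/[(5/2)·(-1/2)] = -16/5
L_2(4) = (4)·(3/2)/[(3)·(1/2)] = 4
Sum: (-1)·(1/5) + (-21)·(-16/5) + (-31)·(4) = -57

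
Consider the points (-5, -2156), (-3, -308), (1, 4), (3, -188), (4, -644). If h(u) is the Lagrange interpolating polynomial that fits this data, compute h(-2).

-68

Evaluate each Lagrange basis at u = -2:
L_0(-2) = (1)·(-3)·(-5)·(-6)/[(-2)·(-6)·(-8)·(-9)] = -5/48
L_1(-2) = (3)·(-3)·(-5)·(-6)/[(2)·(-4)·(-6)·(-7)] = 45/56
L_2(-2) = (3)·(1)·(-5)·(-6)/[(6)·(4)·(-2)·(-3)] = 5/8
L_3(-2) = (3)·(1)·(-3)·(-6)/[(8)·(6)·(2)·(-1)] = -9/16
L_4(-2) = (3)·(1)·(-3)·(-5)/[(9)·(7)·(3)·(1)] = 5/21
Sum: (-2156)·(-5/48) + (-308)·(45/56) + 4·(5/8) + (-188)·(-9/16) + (-644)·(5/21) = -68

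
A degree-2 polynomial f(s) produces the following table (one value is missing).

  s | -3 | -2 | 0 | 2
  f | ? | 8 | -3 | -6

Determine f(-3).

The 3 known values determine f uniquely (degree ≤ 2).
Evaluate each Lagrange basis at s = -3:
L_0(-3) = (-3)·(-5)/[(-2)·(-4)] = 15/8
L_1(-3) = (-1)·(-5)/[(2)·(-2)] = -5/4
L_2(-3) = (-1)·(-3)/[(4)·(2)] = 3/8
Sum: 8·(15/8) + (-3)·(-5/4) + (-6)·(3/8) = 33/2

33/2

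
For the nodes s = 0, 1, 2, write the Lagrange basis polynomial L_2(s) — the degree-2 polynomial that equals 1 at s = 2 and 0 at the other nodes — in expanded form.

L_2(s) = s(s - 1) / [(2)·(1)]
       = (s^2 - s) / (2)

L_2(s) = (1/2)s^2 - (1/2)s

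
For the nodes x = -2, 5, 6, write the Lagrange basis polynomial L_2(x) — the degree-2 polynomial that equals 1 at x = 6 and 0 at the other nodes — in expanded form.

L_2(x) = (x + 2)(x - 5) / [(8)·(1)]
       = (x^2 - 3x - 10) / (8)

L_2(x) = (1/8)x^2 - (3/8)x - 5/4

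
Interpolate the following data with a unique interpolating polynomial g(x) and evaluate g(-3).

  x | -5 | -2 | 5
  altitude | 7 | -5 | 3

-71/35

Using Newton's divided-difference form:
g[-5,-2] = (-5 - 7) / (-2 - (-5)) = -4
g[-2,5] = (3 - (-5)) / (5 - (-2)) = 8/7
g[-5,-2,5] = (8/7 - (-4)) / (5 - (-5)) = 18/35
g(-3) = 7 + (-4)·(2) + (18/35)·(2)·(-1) = -71/35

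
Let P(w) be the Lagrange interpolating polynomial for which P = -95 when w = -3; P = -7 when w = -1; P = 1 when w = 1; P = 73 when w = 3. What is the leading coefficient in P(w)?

The leading coefficient equals the top divided difference P[-3,-1,1,3].
P[-3,-1] = (-7 - (-95)) / (-1 - (-3)) = 44
P[-1,1] = (1 - (-7)) / (1 - (-1)) = 4
P[1,3] = (73 - 1) / (3 - 1) = 36
P[-3,-1,1] = (4 - 44) / (1 - (-3)) = -10
P[-1,1,3] = (36 - 4) / (3 - (-1)) = 8
P[-3,-1,1,3] = (8 - (-10)) / (3 - (-3)) = 3

3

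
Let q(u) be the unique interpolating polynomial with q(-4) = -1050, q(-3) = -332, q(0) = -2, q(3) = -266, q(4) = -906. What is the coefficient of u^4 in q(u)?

-4

Build the Lagrange basis polynomials:
L_0(u) = (u + 3)u(u - 3)(u - 4) / [224] = (1/224)u^4 - (1/56)u^3 - (9/224)u^2 + (9/56)u
L_1(u) = (u + 4)u(u - 3)(u - 4) / [-126] = -(1/126)u^4 + (1/42)u^3 + (8/63)u^2 - (8/21)u
L_2(u) = (u + 4)(u + 3)(u - 3)(u - 4) / [144] = (1/144)u^4 - (25/144)u^2 + 1
L_3(u) = (u + 4)(u + 3)u(u - 4) / [-126] = -(1/126)u^4 - (1/42)u^3 + (8/63)u^2 + (8/21)u
L_4(u) = (u + 4)(u + 3)u(u - 3) / [224] = (1/224)u^4 + (1/56)u^3 - (9/224)u^2 - (9/56)u
q(u) = (-1050)·L_0 + (-332)·L_1 + (-2)·L_2 + (-266)·L_3 + (-906)·L_4
Only the coefficient of u^4 is needed; take it from each L_i and combine:
(-1050)·(1/224) + (-332)·(-1/126) + (-2)·(1/144) + (-266)·(-1/126) + (-906)·(1/224) = -4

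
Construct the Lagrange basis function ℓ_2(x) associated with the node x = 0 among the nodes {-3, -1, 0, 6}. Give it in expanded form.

ℓ_2(x) = (x + 3)(x + 1)(x - 6) / [(3)·(1)·(-6)]
       = (x^3 - 2x^2 - 21x - 18) / (-18)

ℓ_2(x) = -(1/18)x^3 + (1/9)x^2 + (7/6)x + 1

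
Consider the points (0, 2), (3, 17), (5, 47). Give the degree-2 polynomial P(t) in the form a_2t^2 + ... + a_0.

Newton's divided differences:
P[0,3] = (17 - 2) / (3 - 0) = 5
P[3,5] = (47 - 17) / (5 - 3) = 15
P[0,3,5] = (15 - 5) / (5 - 0) = 2
P(t) = 2 + 5·t + 2·t(t - 3)
Expanding: P(t) = 2t^2 - t + 2

P(t) = 2t^2 - t + 2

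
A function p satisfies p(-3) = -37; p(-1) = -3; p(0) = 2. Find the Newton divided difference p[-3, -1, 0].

-4

p[-3,-1] = (-3 - (-37)) / (-1 - (-3)) = 17
p[-1,0] = (2 - (-3)) / (0 - (-1)) = 5
p[-3,-1,0] = (5 - 17) / (0 - (-3)) = -4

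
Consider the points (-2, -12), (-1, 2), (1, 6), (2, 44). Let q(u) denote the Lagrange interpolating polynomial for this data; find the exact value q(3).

138

L_0(3) = (4)·(2)·(1)/[(-1)·(-3)·(-4)] = -2/3
L_1(3) = (5)·(2)·(1)/[(1)·(-2)·(-3)] = 5/3
L_2(3) = (5)·(4)·(1)/[(3)·(2)·(-1)] = -10/3
L_3(3) = (5)·(4)·(2)/[(4)·(3)·(1)] = 10/3
Sum: (-12)·(-2/3) + 2·(5/3) + 6·(-10/3) + 44·(10/3) = 138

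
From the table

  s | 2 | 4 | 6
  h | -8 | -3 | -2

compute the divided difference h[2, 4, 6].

-1/2

h[2,4] = (-3 - (-8)) / (4 - 2) = 5/2
h[4,6] = (-2 - (-3)) / (6 - 4) = 1/2
h[2,4,6] = (1/2 - 5/2) / (6 - 2) = -1/2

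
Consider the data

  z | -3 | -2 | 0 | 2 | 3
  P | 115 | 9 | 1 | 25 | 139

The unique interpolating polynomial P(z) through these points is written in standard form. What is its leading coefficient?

2

The leading coefficient equals the top divided difference P[-3,-2,0,2,3].
P[-3,-2] = (9 - 115) / (-2 - (-3)) = -106
P[-2,0] = (1 - 9) / (0 - (-2)) = -4
P[0,2] = (25 - 1) / (2 - 0) = 12
P[2,3] = (139 - 25) / (3 - 2) = 114
P[-3,-2,0] = (-4 - (-106)) / (0 - (-3)) = 34
P[-2,0,2] = (12 - (-4)) / (2 - (-2)) = 4
P[0,2,3] = (114 - 12) / (3 - 0) = 34
P[-3,-2,0,2] = (4 - 34) / (2 - (-3)) = -6
P[-2,0,2,3] = (34 - 4) / (3 - (-2)) = 6
P[-3,-2,0,2,3] = (6 - (-6)) / (3 - (-3)) = 2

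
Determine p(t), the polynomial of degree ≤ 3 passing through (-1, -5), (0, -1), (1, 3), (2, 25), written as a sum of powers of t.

L_0(t) = t(t - 1)(t - 2) / [-6] = -(1/6)t^3 + (1/2)t^2 - (1/3)t
L_1(t) = (t + 1)(t - 1)(t - 2) / [2] = (1/2)t^3 - t^2 - (1/2)t + 1
L_2(t) = (t + 1)t(t - 2) / [-2] = -(1/2)t^3 + (1/2)t^2 + t
L_3(t) = (t + 1)t(t - 1) / [6] = (1/6)t^3 - (1/6)t
p(t) = (-5)·L_0 + (-1)·L_1 + 3·L_2 + 25·L_3
  (-5)·L_0(t) = (5/6)t^3 - (5/2)t^2 + (5/3)t
  (-1)·L_1(t) = -(1/2)t^3 + t^2 + (1/2)t - 1
  3·L_2(t) = -(3/2)t^3 + (3/2)t^2 + 3t
  25·L_3(t) = (25/6)t^3 - (25/6)t
Adding term by term: 3t^3 + t - 1

p(t) = 3t^3 + t - 1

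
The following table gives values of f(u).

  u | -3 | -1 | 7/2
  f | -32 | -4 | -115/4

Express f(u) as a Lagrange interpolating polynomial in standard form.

Build the Lagrange basis polynomials:
L_0(u) = (u + 1)(u - 7/2) / [13] = (1/13)u^2 - (5/26)u - 7/26
L_1(u) = (u + 3)(u - 7/2) / [-9] = -(1/9)u^2 + (1/18)u + 7/6
L_2(u) = (u + 3)(u + 1) / [117/4] = (4/117)u^2 + (16/117)u + 4/39
f(u) = (-32)·L_0 + (-4)·L_1 + (-115/4)·L_2
  (-32)·L_0(u) = -(32/13)u^2 + (80/13)u + 112/13
  (-4)·L_1(u) = (4/9)u^2 - (2/9)u - 14/3
  (-115/4)·L_2(u) = -(115/117)u^2 - (460/117)u - 115/39
Adding term by term: -3u^2 + 2u + 1

f(u) = -3u^2 + 2u + 1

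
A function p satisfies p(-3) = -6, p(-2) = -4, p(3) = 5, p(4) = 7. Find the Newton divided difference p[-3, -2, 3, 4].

p[-3,-2] = (-4 - (-6)) / (-2 - (-3)) = 2
p[-2,3] = (5 - (-4)) / (3 - (-2)) = 9/5
p[3,4] = (7 - 5) / (4 - 3) = 2
p[-3,-2,3] = (9/5 - 2) / (3 - (-3)) = -1/30
p[-2,3,4] = (2 - 9/5) / (4 - (-2)) = 1/30
p[-3,-2,3,4] = (1/30 - (-1/30)) / (4 - (-3)) = 1/105

1/105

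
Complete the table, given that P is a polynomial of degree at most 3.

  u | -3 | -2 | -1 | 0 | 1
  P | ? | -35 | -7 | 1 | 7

-101

The 4 known values determine P uniquely (degree ≤ 3).
Evaluate each Lagrange basis at u = -3:
L_0(-3) = (-2)·(-3)·(-4)/[(-1)·(-2)·(-3)] = 4
L_1(-3) = (-1)·(-3)·(-4)/[(1)·(-1)·(-2)] = -6
L_2(-3) = (-1)·(-2)·(-4)/[(2)·(1)·(-1)] = 4
L_3(-3) = (-1)·(-2)·(-3)/[(3)·(2)·(1)] = -1
Sum: (-35)·(4) + (-7)·(-6) + 1·(4) + 7·(-1) = -101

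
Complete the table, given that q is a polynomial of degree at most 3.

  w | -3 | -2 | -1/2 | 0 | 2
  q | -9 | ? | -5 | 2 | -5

The 4 known values determine q uniquely (degree ≤ 3).
L_0(-2) = (-3/2)·(-2)·(-4)/[(-5/2)·(-3)·(-5)] = 8/25
L_1(-2) = (1)·(-2)·(-4)/[(5/2)·(-1/2)·(-5/2)] = 64/25
L_2(-2) = (1)·(-3/2)·(-4)/[(3)·(1/2)·(-2)] = -2
L_3(-2) = (1)·(-3/2)·(-2)/[(5)·(5/2)·(2)] = 3/25
Sum: (-9)·(8/25) + (-5)·(64/25) + 2·(-2) + (-5)·(3/25) = -507/25

-507/25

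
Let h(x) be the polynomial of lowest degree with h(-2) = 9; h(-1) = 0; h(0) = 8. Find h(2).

75

L_0(2) = (3)·(2)/[(-1)·(-2)] = 3
L_1(2) = (4)·(2)/[(1)·(-1)] = -8
L_2(2) = (4)·(3)/[(2)·(1)] = 6
Sum: 9·(3) + 0 + 8·(6) = 75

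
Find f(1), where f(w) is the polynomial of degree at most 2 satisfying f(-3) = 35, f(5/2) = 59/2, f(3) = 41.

7

Evaluate each Lagrange basis at w = 1:
L_0(1) = (-3/2)·(-2)/[(-11/2)·(-6)] = 1/11
L_1(1) = (4)·(-2)/[(11/2)·(-1/2)] = 32/11
L_2(1) = (4)·(-3/2)/[(6)·(1/2)] = -2
Sum: 35·(1/11) + 59/2·(32/11) + 41·(-2) = 7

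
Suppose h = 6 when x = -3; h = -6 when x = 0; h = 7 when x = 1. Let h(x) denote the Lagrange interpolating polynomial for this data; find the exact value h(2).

57/2

Evaluate each Lagrange basis at x = 2:
L_0(2) = (2)·(1)/[(-3)·(-4)] = 1/6
L_1(2) = (5)·(1)/[(3)·(-1)] = -5/3
L_2(2) = (5)·(2)/[(4)·(1)] = 5/2
Sum: 6·(1/6) + (-6)·(-5/3) + 7·(5/2) = 57/2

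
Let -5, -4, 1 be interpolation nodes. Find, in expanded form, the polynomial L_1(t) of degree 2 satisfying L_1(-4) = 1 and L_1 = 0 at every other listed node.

L_1(t) = -(1/5)t^2 - (4/5)t + 1

L_1(t) = (t + 5)(t - 1) / [(1)·(-5)]
       = (t^2 + 4t - 5) / (-5)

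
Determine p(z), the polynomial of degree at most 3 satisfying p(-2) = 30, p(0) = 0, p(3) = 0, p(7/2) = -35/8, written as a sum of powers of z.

Newton's divided differences:
p[-2,0] = (0 - 30) / (0 - (-2)) = -15
p[0,3] = (0 - 0) / (3 - 0) = 0
p[3,7/2] = (-35/8 - 0) / (7/2 - 3) = -35/4
p[-2,0,3] = (0 - (-15)) / (3 - (-2)) = 3
p[0,3,7/2] = (-35/4 - 0) / (7/2 - 0) = -5/2
p[-2,0,3,7/2] = (-5/2 - 3) / (7/2 - (-2)) = -1
p(z) = 30 + (-15)·(z + 2) + 3·(z + 2)z + (-1)·(z + 2)z(z - 3)
Expanding: p(z) = -z^3 + 4z^2 - 3z

p(z) = -z^3 + 4z^2 - 3z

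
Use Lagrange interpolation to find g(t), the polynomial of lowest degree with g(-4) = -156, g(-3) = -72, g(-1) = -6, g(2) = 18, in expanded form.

L_0(t) = (t + 3)(t + 1)(t - 2) / [-18] = -(1/18)t^3 - (1/9)t^2 + (5/18)t + 1/3
L_1(t) = (t + 4)(t + 1)(t - 2) / [10] = (1/10)t^3 + (3/10)t^2 - (3/5)t - 4/5
L_2(t) = (t + 4)(t + 3)(t - 2) / [-18] = -(1/18)t^3 - (5/18)t^2 + (1/9)t + 4/3
L_3(t) = (t + 4)(t + 3)(t + 1) / [90] = (1/90)t^3 + (4/45)t^2 + (19/90)t + 2/15
g(t) = (-156)·L_0 + (-72)·L_1 + (-6)·L_2 + 18·L_3
  (-156)·L_0(t) = (26/3)t^3 + (52/3)t^2 - (130/3)t - 52
  (-72)·L_1(t) = -(36/5)t^3 - (108/5)t^2 + (216/5)t + 288/5
  (-6)·L_2(t) = (1/3)t^3 + (5/3)t^2 - (2/3)t - 8
  18·L_3(t) = (1/5)t^3 + (8/5)t^2 + (19/5)t + 12/5
Adding term by term: 2t^3 - t^2 + 3t

g(t) = 2t^3 - t^2 + 3t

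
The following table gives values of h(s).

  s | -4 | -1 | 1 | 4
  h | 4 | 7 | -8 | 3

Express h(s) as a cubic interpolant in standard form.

h(s) = (59/120)s^3 + (4/15)s^2 - (959/120)s - 23/30

L_0(s) = (s + 1)(s - 1)(s - 4) / [-120] = -(1/120)s^3 + (1/30)s^2 + (1/120)s - 1/30
L_1(s) = (s + 4)(s - 1)(s - 4) / [30] = (1/30)s^3 - (1/30)s^2 - (8/15)s + 8/15
L_2(s) = (s + 4)(s + 1)(s - 4) / [-30] = -(1/30)s^3 - (1/30)s^2 + (8/15)s + 8/15
L_3(s) = (s + 4)(s + 1)(s - 1) / [120] = (1/120)s^3 + (1/30)s^2 - (1/120)s - 1/30
h(s) = 4·L_0 + 7·L_1 + (-8)·L_2 + 3·L_3
  4·L_0(s) = -(1/30)s^3 + (2/15)s^2 + (1/30)s - 2/15
  7·L_1(s) = (7/30)s^3 - (7/30)s^2 - (56/15)s + 56/15
  (-8)·L_2(s) = (4/15)s^3 + (4/15)s^2 - (64/15)s - 64/15
  3·L_3(s) = (1/40)s^3 + (1/10)s^2 - (1/40)s - 1/10
Adding term by term: (59/120)s^3 + (4/15)s^2 - (959/120)s - 23/30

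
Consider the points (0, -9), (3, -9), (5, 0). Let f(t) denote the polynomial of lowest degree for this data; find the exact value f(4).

L_0(4) = (1)·(-1)/[(-3)·(-5)] = -1/15
L_1(4) = (4)·(-1)/[(3)·(-2)] = 2/3
L_2(4) = (4)·(1)/[(5)·(2)] = 2/5
Sum: (-9)·(-1/15) + (-9)·(2/3) + 0 = -27/5

-27/5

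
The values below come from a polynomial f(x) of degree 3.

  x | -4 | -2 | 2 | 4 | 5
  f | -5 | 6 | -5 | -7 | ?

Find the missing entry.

The 4 known values determine f uniquely (degree ≤ 3).
L_0(5) = (7)·(3)·(1)/[(-2)·(-6)·(-8)] = -7/32
L_1(5) = (9)·(3)·(1)/[(2)·(-4)·(-6)] = 9/16
L_2(5) = (9)·(7)·(1)/[(6)·(4)·(-2)] = -21/16
L_3(5) = (9)·(7)·(3)/[(8)·(6)·(2)] = 63/32
Sum: (-5)·(-7/32) + 6·(9/16) + (-5)·(-21/16) + (-7)·(63/32) = -11/4

-11/4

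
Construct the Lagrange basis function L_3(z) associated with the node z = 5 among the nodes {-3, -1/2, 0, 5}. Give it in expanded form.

L_3(z) = (1/220)z^3 + (7/440)z^2 + (3/440)z

L_3(z) = (z + 3)(z + 1/2)z / [(8)·(11/2)·(5)]
       = (z^3 + (7/2)z^2 + (3/2)z) / (220)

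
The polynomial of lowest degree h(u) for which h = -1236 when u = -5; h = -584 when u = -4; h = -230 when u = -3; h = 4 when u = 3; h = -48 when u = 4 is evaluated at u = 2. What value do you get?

10

Evaluate each Lagrange basis at u = 2:
L_0(2) = (6)·(5)·(-1)·(-2)/[(-1)·(-2)·(-8)·(-9)] = 5/12
L_1(2) = (7)·(5)·(-1)·(-2)/[(1)·(-1)·(-7)·(-8)] = -5/4
L_2(2) = (7)·(6)·(-1)·(-2)/[(2)·(1)·(-6)·(-7)] = 1
L_3(2) = (7)·(6)·(5)·(-2)/[(8)·(7)·(6)·(-1)] = 5/4
L_4(2) = (7)·(6)·(5)·(-1)/[(9)·(8)·(7)·(1)] = -5/12
Sum: (-1236)·(5/12) + (-584)·(-5/4) + (-230)·(1) + 4·(5/4) + (-48)·(-5/12) = 10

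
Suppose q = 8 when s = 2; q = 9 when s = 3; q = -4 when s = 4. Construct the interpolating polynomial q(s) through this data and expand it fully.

Newton's divided differences:
q[2,3] = (9 - 8) / (3 - 2) = 1
q[3,4] = (-4 - 9) / (4 - 3) = -13
q[2,3,4] = (-13 - 1) / (4 - 2) = -7
q(s) = 8 + 1·(s - 2) + (-7)·(s - 2)(s - 3)
Expanding: q(s) = -7s^2 + 36s - 36

q(s) = -7s^2 + 36s - 36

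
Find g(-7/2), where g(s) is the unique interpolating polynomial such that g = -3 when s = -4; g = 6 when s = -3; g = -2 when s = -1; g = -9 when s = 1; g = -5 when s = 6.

L_0(-7/2) = (-1/2)·(-5/2)·(-9/2)·(-19/2)/[(-1)·(-3)·(-5)·(-10)] = 57/160
L_1(-7/2) = (1/2)·(-5/2)·(-9/2)·(-19/2)/[(1)·(-2)·(-4)·(-9)] = 95/128
L_2(-7/2) = (1/2)·(-1/2)·(-9/2)·(-19/2)/[(3)·(2)·(-2)·(-7)] = -57/448
L_3(-7/2) = (1/2)·(-1/2)·(-5/2)·(-19/2)/[(5)·(4)·(2)·(-5)] = 19/640
L_4(-7/2) = (1/2)·(-1/2)·(-5/2)·(-9/2)/[(10)·(9)·(7)·(5)] = -1/1120
Sum: (-3)·(57/160) + 6·(95/128) + (-2)·(-57/448) + (-9)·(19/640) + (-5)·(-1/1120) = 3025/896

3025/896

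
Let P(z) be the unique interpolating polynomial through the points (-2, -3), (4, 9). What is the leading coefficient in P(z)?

Build the Lagrange basis polynomials:
L_0(z) = (z - 4) / [-6] = -(1/6)z + 2/3
L_1(z) = (z + 2) / [6] = (1/6)z + 1/3
P(z) = (-3)·L_0 + 9·L_1
Only the coefficient of z is needed; take it from each L_i and combine:
(-3)·(-1/6) + 9·(1/6) = 2

2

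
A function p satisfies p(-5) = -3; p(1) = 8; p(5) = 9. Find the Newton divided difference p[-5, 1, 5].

p[-5,1] = (8 - (-3)) / (1 - (-5)) = 11/6
p[1,5] = (9 - 8) / (5 - 1) = 1/4
p[-5,1,5] = (1/4 - 11/6) / (5 - (-5)) = -19/120

-19/120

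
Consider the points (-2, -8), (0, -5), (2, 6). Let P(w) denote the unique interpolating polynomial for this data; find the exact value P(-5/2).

Evaluate each Lagrange basis at w = -5/2:
L_0(-5/2) = (-5/2)·(-9/2)/[(-2)·(-4)] = 45/32
L_1(-5/2) = (-1/2)·(-9/2)/[(2)·(-2)] = -9/16
L_2(-5/2) = (-1/2)·(-5/2)/[(4)·(2)] = 5/32
Sum: (-8)·(45/32) + (-5)·(-9/16) + 6·(5/32) = -15/2

-15/2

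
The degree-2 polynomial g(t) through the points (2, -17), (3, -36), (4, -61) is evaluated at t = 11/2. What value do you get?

Using Newton's divided-difference form:
g[2,3] = (-36 - (-17)) / (3 - 2) = -19
g[3,4] = (-61 - (-36)) / (4 - 3) = -25
g[2,3,4] = (-25 - (-19)) / (4 - 2) = -3
g(11/2) = -17 + (-19)·(7/2) + (-3)·(7/2)·(5/2) = -439/4

-439/4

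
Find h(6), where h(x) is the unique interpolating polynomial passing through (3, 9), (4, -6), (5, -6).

9

Using Newton's divided-difference form:
h[3,4] = (-6 - 9) / (4 - 3) = -15
h[4,5] = (-6 - (-6)) / (5 - 4) = 0
h[3,4,5] = (0 - (-15)) / (5 - 3) = 15/2
h(6) = 9 + (-15)·(3) + (15/2)·(3)·(2) = 9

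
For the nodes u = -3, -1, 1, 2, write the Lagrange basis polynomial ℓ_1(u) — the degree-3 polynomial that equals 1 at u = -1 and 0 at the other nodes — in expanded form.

ℓ_1(u) = (u + 3)(u - 1)(u - 2) / [(2)·(-2)·(-3)]
       = (u^3 - 7u + 6) / (12)

ℓ_1(u) = (1/12)u^3 - (7/12)u + 1/2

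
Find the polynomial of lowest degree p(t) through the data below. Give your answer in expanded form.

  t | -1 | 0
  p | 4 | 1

L_0(t) = t / [-1] = -t
L_1(t) = (t + 1) / [1] = t + 1
p(t) = 4·L_0 + 1·L_1
  4·L_0(t) = -4t
  1·L_1(t) = t + 1
Adding term by term: -3t + 1

p(t) = -3t + 1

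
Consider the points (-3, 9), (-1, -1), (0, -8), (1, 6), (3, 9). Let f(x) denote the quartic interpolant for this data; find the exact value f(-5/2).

14821/768

Evaluate each Lagrange basis at x = -5/2:
L_0(-5/2) = (-3/2)·(-5/2)·(-7/2)·(-11/2)/[(-2)·(-3)·(-4)·(-6)] = 385/768
L_1(-5/2) = (1/2)·(-5/2)·(-7/2)·(-11/2)/[(2)·(-1)·(-2)·(-4)] = 385/256
L_2(-5/2) = (1/2)·(-3/2)·(-7/2)·(-11/2)/[(3)·(1)·(-1)·(-3)] = -77/48
L_3(-5/2) = (1/2)·(-3/2)·(-5/2)·(-11/2)/[(4)·(2)·(1)·(-2)] = 165/256
L_4(-5/2) = (1/2)·(-3/2)·(-5/2)·(-7/2)/[(6)·(4)·(3)·(2)] = -35/768
Sum: 9·(385/768) + (-1)·(385/256) + (-8)·(-77/48) + 6·(165/256) + 9·(-35/768) = 14821/768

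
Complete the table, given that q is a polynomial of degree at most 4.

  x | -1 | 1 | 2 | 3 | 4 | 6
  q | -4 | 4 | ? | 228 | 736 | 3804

44

The 5 known values determine q uniquely (degree ≤ 4).
L_0(2) = (1)·(-1)·(-2)·(-4)/[(-2)·(-4)·(-5)·(-7)] = -1/35
L_1(2) = (3)·(-1)·(-2)·(-4)/[(2)·(-2)·(-3)·(-5)] = 2/5
L_2(2) = (3)·(1)·(-2)·(-4)/[(4)·(2)·(-1)·(-3)] = 1
L_3(2) = (3)·(1)·(-1)·(-4)/[(5)·(3)·(1)·(-2)] = -2/5
L_4(2) = (3)·(1)·(-1)·(-2)/[(7)·(5)·(3)·(2)] = 1/35
Sum: (-4)·(-1/35) + 4·(2/5) + 228·(1) + 736·(-2/5) + 3804·(1/35) = 44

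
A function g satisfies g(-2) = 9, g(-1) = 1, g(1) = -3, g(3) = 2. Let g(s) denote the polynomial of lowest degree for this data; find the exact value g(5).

38/5

Using Newton's divided-difference form:
g[-2,-1] = (1 - 9) / (-1 - (-2)) = -8
g[-1,1] = (-3 - 1) / (1 - (-1)) = -2
g[1,3] = (2 - (-3)) / (3 - 1) = 5/2
g[-2,-1,1] = (-2 - (-8)) / (1 - (-2)) = 2
g[-1,1,3] = (5/2 - (-2)) / (3 - (-1)) = 9/8
g[-2,-1,1,3] = (9/8 - 2) / (3 - (-2)) = -7/40
g(5) = 9 + (-8)·(7) + 2·(7)·(6) + (-7/40)·(7)·(6)·(4) = 38/5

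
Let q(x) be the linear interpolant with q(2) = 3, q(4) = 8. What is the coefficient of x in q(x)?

The leading coefficient equals the top divided difference q[2,4].
q[2,4] = (8 - 3) / (4 - 2) = 5/2

5/2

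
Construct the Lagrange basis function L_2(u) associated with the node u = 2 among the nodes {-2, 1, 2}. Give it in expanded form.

L_2(u) = (1/4)u^2 + (1/4)u - 1/2

L_2(u) = (u + 2)(u - 1) / [(4)·(1)]
       = (u^2 + u - 2) / (4)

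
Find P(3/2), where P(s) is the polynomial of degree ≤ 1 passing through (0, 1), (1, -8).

Evaluate each Lagrange basis at s = 3/2:
L_0(3/2) = (1/2)/[(-1)] = -1/2
L_1(3/2) = (3/2)/[(1)] = 3/2
Sum: 1·(-1/2) + (-8)·(3/2) = -25/2

-25/2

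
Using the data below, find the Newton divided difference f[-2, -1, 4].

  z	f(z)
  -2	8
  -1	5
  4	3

f[-2,-1] = (5 - 8) / (-1 - (-2)) = -3
f[-1,4] = (3 - 5) / (4 - (-1)) = -2/5
f[-2,-1,4] = (-2/5 - (-3)) / (4 - (-2)) = 13/30

13/30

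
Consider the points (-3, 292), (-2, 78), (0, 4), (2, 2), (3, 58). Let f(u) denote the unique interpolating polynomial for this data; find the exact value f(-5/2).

1267/8

Evaluate each Lagrange basis at u = -5/2:
L_0(-5/2) = (-1/2)·(-5/2)·(-9/2)·(-11/2)/[(-1)·(-3)·(-5)·(-6)] = 11/32
L_1(-5/2) = (1/2)·(-5/2)·(-9/2)·(-11/2)/[(1)·(-2)·(-4)·(-5)] = 99/128
L_2(-5/2) = (1/2)·(-1/2)·(-9/2)·(-11/2)/[(3)·(2)·(-2)·(-3)] = -11/64
L_3(-5/2) = (1/2)·(-1/2)·(-5/2)·(-11/2)/[(5)·(4)·(2)·(-1)] = 11/128
L_4(-5/2) = (1/2)·(-1/2)·(-5/2)·(-9/2)/[(6)·(5)·(3)·(1)] = -1/32
Sum: 292·(11/32) + 78·(99/128) + 4·(-11/64) + 2·(11/128) + 58·(-1/32) = 1267/8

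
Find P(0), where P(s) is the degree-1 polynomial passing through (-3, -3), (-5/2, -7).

-27

Evaluate each Lagrange basis at s = 0:
L_0(0) = (5/2)/[(-1/2)] = -5
L_1(0) = (3)/[(1/2)] = 6
Sum: (-3)·(-5) + (-7)·(6) = -27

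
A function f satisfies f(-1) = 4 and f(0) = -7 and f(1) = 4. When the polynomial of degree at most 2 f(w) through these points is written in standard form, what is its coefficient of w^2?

L_0(w) = w(w - 1) / [2] = (1/2)w^2 - (1/2)w
L_1(w) = (w + 1)(w - 1) / [-1] = -w^2 + 1
L_2(w) = (w + 1)w / [2] = (1/2)w^2 + (1/2)w
f(w) = 4·L_0 + (-7)·L_1 + 4·L_2
Only the coefficient of w^2 is needed; take it from each L_i and combine:
4·(1/2) + (-7)·(-1) + 4·(1/2) = 11

11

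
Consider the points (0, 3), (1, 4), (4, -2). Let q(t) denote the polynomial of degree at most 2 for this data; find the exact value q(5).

-7

Using Newton's divided-difference form:
q[0,1] = (4 - 3) / (1 - 0) = 1
q[1,4] = (-2 - 4) / (4 - 1) = -2
q[0,1,4] = (-2 - 1) / (4 - 0) = -3/4
q(5) = 3 + 1·(5) + (-3/4)·(5)·(4) = -7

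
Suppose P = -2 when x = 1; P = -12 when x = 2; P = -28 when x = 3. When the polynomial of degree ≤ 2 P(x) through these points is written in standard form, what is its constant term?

Build the Lagrange basis polynomials:
L_0(x) = (x - 2)(x - 3) / [2] = (1/2)x^2 - (5/2)x + 3
L_1(x) = (x - 1)(x - 3) / [-1] = -x^2 + 4x - 3
L_2(x) = (x - 1)(x - 2) / [2] = (1/2)x^2 - (3/2)x + 1
P(x) = (-2)·L_0 + (-12)·L_1 + (-28)·L_2
Only the constant term is needed; take it from each L_i and combine:
(-2)·(3) + (-12)·(-3) + (-28)·(1) = 2

2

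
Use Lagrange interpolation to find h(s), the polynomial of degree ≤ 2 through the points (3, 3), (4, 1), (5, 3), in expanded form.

Build the Lagrange basis polynomials:
L_0(s) = (s - 4)(s - 5) / [2] = (1/2)s^2 - (9/2)s + 10
L_1(s) = (s - 3)(s - 5) / [-1] = -s^2 + 8s - 15
L_2(s) = (s - 3)(s - 4) / [2] = (1/2)s^2 - (7/2)s + 6
h(s) = 3·L_0 + 1·L_1 + 3·L_2
  3·L_0(s) = (3/2)s^2 - (27/2)s + 30
  1·L_1(s) = -s^2 + 8s - 15
  3·L_2(s) = (3/2)s^2 - (21/2)s + 18
Adding term by term: 2s^2 - 16s + 33

h(s) = 2s^2 - 16s + 33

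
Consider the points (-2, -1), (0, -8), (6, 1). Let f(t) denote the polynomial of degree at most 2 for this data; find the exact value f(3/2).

-319/32

Using Newton's divided-difference form:
f[-2,0] = (-8 - (-1)) / (0 - (-2)) = -7/2
f[0,6] = (1 - (-8)) / (6 - 0) = 3/2
f[-2,0,6] = (3/2 - (-7/2)) / (6 - (-2)) = 5/8
f(3/2) = -1 + (-7/2)·(7/2) + (5/8)·(7/2)·(3/2) = -319/32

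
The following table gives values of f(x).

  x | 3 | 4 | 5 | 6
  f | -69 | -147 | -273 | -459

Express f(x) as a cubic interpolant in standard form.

Newton's divided differences:
f[3,4] = (-147 - (-69)) / (4 - 3) = -78
f[4,5] = (-273 - (-147)) / (5 - 4) = -126
f[5,6] = (-459 - (-273)) / (6 - 5) = -186
f[3,4,5] = (-126 - (-78)) / (5 - 3) = -24
f[4,5,6] = (-186 - (-126)) / (6 - 4) = -30
f[3,4,5,6] = (-30 - (-24)) / (6 - 3) = -2
f(x) = -69 + (-78)·(x - 3) + (-24)·(x - 3)(x - 4) + (-2)·(x - 3)(x - 4)(x - 5)
Expanding: f(x) = -2x^3 - 4x - 3

f(x) = -2x^3 - 4x - 3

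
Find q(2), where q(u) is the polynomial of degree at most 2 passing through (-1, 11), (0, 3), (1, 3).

11

Evaluate each Lagrange basis at u = 2:
L_0(2) = (2)·(1)/[(-1)·(-2)] = 1
L_1(2) = (3)·(1)/[(1)·(-1)] = -3
L_2(2) = (3)·(2)/[(2)·(1)] = 3
Sum: 11·(1) + 3·(-3) + 3·(3) = 11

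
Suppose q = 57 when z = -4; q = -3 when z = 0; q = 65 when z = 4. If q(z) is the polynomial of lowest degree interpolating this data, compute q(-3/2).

Evaluate each Lagrange basis at z = -3/2:
L_0(-3/2) = (-3/2)·(-11/2)/[(-4)·(-8)] = 33/128
L_1(-3/2) = (5/2)·(-11/2)/[(4)·(-4)] = 55/64
L_2(-3/2) = (5/2)·(-3/2)/[(8)·(4)] = -15/128
Sum: 57·(33/128) + (-3)·(55/64) + 65·(-15/128) = 9/2

9/2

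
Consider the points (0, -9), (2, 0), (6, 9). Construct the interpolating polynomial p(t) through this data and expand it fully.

L_0(t) = (t - 2)(t - 6) / [12] = (1/12)t^2 - (2/3)t + 1
L_1(t) = t(t - 6) / [-8] = -(1/8)t^2 + (3/4)t
L_2(t) = t(t - 2) / [24] = (1/24)t^2 - (1/12)t
p(t) = (-9)·L_0 + 0·L_1 + 9·L_2
  (-9)·L_0(t) = -(3/4)t^2 + 6t - 9
  0·L_1(t) = 0
  9·L_2(t) = (3/8)t^2 - (3/4)t
Adding term by term: -(3/8)t^2 + (21/4)t - 9

p(t) = -(3/8)t^2 + (21/4)t - 9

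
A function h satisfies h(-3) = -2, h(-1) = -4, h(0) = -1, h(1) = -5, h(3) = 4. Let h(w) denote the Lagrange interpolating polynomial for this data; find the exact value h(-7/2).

L_0(-7/2) = (-5/2)·(-7/2)·(-9/2)·(-13/2)/[(-2)·(-3)·(-4)·(-6)] = 455/256
L_1(-7/2) = (-1/2)·(-7/2)·(-9/2)·(-13/2)/[(2)·(-1)·(-2)·(-4)] = -819/256
L_2(-7/2) = (-1/2)·(-5/2)·(-9/2)·(-13/2)/[(3)·(1)·(-1)·(-3)] = 65/16
L_3(-7/2) = (-1/2)·(-5/2)·(-7/2)·(-13/2)/[(4)·(2)·(1)·(-2)] = -455/256
L_4(-7/2) = (-1/2)·(-5/2)·(-7/2)·(-9/2)/[(6)·(4)·(3)·(2)] = 35/256
Sum: (-2)·(455/256) + (-4)·(-819/256) + (-1)·(65/16) + (-5)·(-455/256) + 4·(35/256) = 3741/256

3741/256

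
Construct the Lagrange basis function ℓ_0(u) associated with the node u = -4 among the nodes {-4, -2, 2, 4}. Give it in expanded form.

ℓ_0(u) = -(1/96)u^3 + (1/24)u^2 + (1/24)u - 1/6

ℓ_0(u) = (u + 2)(u - 2)(u - 4) / [(-2)·(-6)·(-8)]
       = (u^3 - 4u^2 - 4u + 16) / (-96)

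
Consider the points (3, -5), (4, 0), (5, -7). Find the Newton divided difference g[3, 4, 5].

g[3,4] = (0 - (-5)) / (4 - 3) = 5
g[4,5] = (-7 - 0) / (5 - 4) = -7
g[3,4,5] = (-7 - 5) / (5 - 3) = -6

-6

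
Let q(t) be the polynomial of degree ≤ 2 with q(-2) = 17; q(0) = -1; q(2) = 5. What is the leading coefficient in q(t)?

3

Build the Lagrange basis polynomials:
L_0(t) = t(t - 2) / [8] = (1/8)t^2 - (1/4)t
L_1(t) = (t + 2)(t - 2) / [-4] = -(1/4)t^2 + 1
L_2(t) = (t + 2)t / [8] = (1/8)t^2 + (1/4)t
q(t) = 17·L_0 + (-1)·L_1 + 5·L_2
Only the coefficient of t^2 is needed; take it from each L_i and combine:
17·(1/8) + (-1)·(-1/4) + 5·(1/8) = 3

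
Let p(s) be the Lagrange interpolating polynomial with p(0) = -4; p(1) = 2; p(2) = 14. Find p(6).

Evaluate each Lagrange basis at s = 6:
L_0(6) = (5)·(4)/[(-1)·(-2)] = 10
L_1(6) = (6)·(4)/[(1)·(-1)] = -24
L_2(6) = (6)·(5)/[(2)·(1)] = 15
Sum: (-4)·(10) + 2·(-24) + 14·(15) = 122

122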